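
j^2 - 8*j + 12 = (j - 6)*(j - 2)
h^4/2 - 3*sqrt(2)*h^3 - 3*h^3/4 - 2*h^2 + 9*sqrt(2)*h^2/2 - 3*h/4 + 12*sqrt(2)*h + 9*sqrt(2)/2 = (h/2 + 1/2)*(h - 3)*(h + 1/2)*(h - 6*sqrt(2))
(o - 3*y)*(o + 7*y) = o^2 + 4*o*y - 21*y^2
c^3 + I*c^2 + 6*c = c*(c - 2*I)*(c + 3*I)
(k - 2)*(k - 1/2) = k^2 - 5*k/2 + 1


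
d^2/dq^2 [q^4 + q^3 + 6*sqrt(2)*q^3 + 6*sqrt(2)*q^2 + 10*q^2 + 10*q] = 12*q^2 + 6*q + 36*sqrt(2)*q + 12*sqrt(2) + 20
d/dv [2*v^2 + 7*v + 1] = 4*v + 7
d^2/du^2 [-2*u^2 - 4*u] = -4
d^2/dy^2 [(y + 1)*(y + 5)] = 2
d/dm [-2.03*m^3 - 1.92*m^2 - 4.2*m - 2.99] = -6.09*m^2 - 3.84*m - 4.2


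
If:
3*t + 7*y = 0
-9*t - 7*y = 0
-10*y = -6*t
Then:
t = 0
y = 0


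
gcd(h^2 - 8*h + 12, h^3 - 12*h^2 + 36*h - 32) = h - 2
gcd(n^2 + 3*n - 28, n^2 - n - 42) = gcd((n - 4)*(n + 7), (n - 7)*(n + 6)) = 1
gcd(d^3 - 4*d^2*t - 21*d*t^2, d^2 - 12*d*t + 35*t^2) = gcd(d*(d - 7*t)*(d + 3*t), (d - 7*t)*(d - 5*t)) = -d + 7*t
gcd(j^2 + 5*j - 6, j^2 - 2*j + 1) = j - 1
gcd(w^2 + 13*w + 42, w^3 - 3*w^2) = 1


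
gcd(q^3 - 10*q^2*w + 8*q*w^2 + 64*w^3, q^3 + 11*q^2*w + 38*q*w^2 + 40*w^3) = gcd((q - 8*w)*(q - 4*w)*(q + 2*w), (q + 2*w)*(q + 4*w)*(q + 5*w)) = q + 2*w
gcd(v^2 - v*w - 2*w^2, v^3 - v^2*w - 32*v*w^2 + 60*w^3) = v - 2*w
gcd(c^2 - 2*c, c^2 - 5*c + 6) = c - 2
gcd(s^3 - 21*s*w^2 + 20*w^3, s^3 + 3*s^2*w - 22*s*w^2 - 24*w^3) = s - 4*w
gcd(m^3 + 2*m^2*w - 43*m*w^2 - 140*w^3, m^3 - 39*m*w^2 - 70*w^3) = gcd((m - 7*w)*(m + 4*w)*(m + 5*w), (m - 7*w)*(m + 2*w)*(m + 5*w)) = -m^2 + 2*m*w + 35*w^2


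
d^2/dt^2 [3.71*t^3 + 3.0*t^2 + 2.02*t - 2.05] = 22.26*t + 6.0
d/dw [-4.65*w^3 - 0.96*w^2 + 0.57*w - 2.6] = -13.95*w^2 - 1.92*w + 0.57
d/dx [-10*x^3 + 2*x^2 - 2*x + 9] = -30*x^2 + 4*x - 2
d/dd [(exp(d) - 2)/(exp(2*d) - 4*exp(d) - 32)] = (-2*(exp(d) - 2)^2 + exp(2*d) - 4*exp(d) - 32)*exp(d)/(-exp(2*d) + 4*exp(d) + 32)^2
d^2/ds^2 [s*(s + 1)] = 2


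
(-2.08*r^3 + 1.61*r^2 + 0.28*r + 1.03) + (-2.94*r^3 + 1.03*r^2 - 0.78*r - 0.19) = -5.02*r^3 + 2.64*r^2 - 0.5*r + 0.84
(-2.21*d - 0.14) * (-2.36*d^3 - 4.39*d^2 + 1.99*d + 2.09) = 5.2156*d^4 + 10.0323*d^3 - 3.7833*d^2 - 4.8975*d - 0.2926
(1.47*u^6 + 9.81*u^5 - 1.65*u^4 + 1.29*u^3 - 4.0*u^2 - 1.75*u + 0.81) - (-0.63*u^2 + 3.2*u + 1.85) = 1.47*u^6 + 9.81*u^5 - 1.65*u^4 + 1.29*u^3 - 3.37*u^2 - 4.95*u - 1.04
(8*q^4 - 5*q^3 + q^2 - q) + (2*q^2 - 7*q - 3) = 8*q^4 - 5*q^3 + 3*q^2 - 8*q - 3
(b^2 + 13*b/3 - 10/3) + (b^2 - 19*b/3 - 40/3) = 2*b^2 - 2*b - 50/3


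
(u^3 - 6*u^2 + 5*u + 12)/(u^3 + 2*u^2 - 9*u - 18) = (u^2 - 3*u - 4)/(u^2 + 5*u + 6)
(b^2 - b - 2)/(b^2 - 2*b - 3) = (b - 2)/(b - 3)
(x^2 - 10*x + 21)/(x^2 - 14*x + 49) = (x - 3)/(x - 7)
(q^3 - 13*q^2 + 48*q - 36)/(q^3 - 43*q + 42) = (q - 6)/(q + 7)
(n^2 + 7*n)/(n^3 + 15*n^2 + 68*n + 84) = n/(n^2 + 8*n + 12)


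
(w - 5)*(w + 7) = w^2 + 2*w - 35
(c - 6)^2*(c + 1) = c^3 - 11*c^2 + 24*c + 36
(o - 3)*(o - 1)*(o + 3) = o^3 - o^2 - 9*o + 9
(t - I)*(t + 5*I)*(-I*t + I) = -I*t^3 + 4*t^2 + I*t^2 - 4*t - 5*I*t + 5*I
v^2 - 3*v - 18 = (v - 6)*(v + 3)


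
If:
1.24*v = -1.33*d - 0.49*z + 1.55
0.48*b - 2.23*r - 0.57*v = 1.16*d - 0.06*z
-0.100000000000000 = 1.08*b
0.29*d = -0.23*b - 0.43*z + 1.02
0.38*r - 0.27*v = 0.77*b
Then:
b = -0.09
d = 0.21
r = -0.10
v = 0.12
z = 2.28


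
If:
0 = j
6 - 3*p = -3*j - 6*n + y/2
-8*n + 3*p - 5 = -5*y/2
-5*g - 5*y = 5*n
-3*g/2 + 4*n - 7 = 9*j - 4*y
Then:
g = -14/11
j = 0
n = 39/44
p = 89/24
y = 17/44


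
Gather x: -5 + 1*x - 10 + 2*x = 3*x - 15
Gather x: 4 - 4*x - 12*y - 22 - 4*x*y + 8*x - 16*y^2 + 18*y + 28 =x*(4 - 4*y) - 16*y^2 + 6*y + 10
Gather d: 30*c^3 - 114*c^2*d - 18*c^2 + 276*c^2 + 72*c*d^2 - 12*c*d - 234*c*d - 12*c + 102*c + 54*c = 30*c^3 + 258*c^2 + 72*c*d^2 + 144*c + d*(-114*c^2 - 246*c)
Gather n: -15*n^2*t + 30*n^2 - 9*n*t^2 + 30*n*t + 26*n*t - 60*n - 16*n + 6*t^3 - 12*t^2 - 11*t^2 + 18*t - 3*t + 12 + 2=n^2*(30 - 15*t) + n*(-9*t^2 + 56*t - 76) + 6*t^3 - 23*t^2 + 15*t + 14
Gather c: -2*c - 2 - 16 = -2*c - 18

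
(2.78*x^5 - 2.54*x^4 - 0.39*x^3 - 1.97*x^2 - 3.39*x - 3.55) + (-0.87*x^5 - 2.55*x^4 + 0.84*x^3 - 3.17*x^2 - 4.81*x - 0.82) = 1.91*x^5 - 5.09*x^4 + 0.45*x^3 - 5.14*x^2 - 8.2*x - 4.37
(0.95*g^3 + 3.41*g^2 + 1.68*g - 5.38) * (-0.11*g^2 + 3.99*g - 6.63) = -0.1045*g^5 + 3.4154*g^4 + 7.1226*g^3 - 15.3133*g^2 - 32.6046*g + 35.6694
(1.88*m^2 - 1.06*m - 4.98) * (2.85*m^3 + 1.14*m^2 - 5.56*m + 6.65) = 5.358*m^5 - 0.877800000000001*m^4 - 25.8542*m^3 + 12.7184*m^2 + 20.6398*m - 33.117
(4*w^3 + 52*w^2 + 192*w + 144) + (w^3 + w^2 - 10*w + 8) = 5*w^3 + 53*w^2 + 182*w + 152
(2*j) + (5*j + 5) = 7*j + 5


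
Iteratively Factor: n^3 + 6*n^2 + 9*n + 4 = (n + 1)*(n^2 + 5*n + 4) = (n + 1)^2*(n + 4)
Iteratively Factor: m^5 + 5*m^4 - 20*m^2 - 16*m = (m + 2)*(m^4 + 3*m^3 - 6*m^2 - 8*m) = (m - 2)*(m + 2)*(m^3 + 5*m^2 + 4*m) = (m - 2)*(m + 1)*(m + 2)*(m^2 + 4*m) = (m - 2)*(m + 1)*(m + 2)*(m + 4)*(m)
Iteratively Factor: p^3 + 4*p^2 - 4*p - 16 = (p - 2)*(p^2 + 6*p + 8) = (p - 2)*(p + 4)*(p + 2)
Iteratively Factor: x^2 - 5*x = (x)*(x - 5)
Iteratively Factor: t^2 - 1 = (t - 1)*(t + 1)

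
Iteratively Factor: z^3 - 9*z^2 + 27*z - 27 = (z - 3)*(z^2 - 6*z + 9) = (z - 3)^2*(z - 3)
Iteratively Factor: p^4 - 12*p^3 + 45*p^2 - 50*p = (p)*(p^3 - 12*p^2 + 45*p - 50) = p*(p - 5)*(p^2 - 7*p + 10) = p*(p - 5)*(p - 2)*(p - 5)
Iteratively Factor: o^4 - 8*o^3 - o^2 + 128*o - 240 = (o - 3)*(o^3 - 5*o^2 - 16*o + 80) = (o - 3)*(o + 4)*(o^2 - 9*o + 20) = (o - 5)*(o - 3)*(o + 4)*(o - 4)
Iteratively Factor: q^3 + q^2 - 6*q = (q)*(q^2 + q - 6) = q*(q + 3)*(q - 2)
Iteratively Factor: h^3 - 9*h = (h)*(h^2 - 9) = h*(h - 3)*(h + 3)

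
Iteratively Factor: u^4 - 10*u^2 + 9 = (u - 3)*(u^3 + 3*u^2 - u - 3) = (u - 3)*(u + 3)*(u^2 - 1) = (u - 3)*(u - 1)*(u + 3)*(u + 1)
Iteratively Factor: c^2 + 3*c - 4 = (c - 1)*(c + 4)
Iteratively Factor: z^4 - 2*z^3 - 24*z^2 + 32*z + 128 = (z - 4)*(z^3 + 2*z^2 - 16*z - 32) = (z - 4)*(z + 2)*(z^2 - 16) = (z - 4)^2*(z + 2)*(z + 4)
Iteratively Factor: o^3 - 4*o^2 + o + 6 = (o - 2)*(o^2 - 2*o - 3) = (o - 2)*(o + 1)*(o - 3)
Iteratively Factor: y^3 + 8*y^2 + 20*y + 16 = (y + 2)*(y^2 + 6*y + 8) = (y + 2)*(y + 4)*(y + 2)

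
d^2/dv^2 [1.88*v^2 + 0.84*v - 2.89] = 3.76000000000000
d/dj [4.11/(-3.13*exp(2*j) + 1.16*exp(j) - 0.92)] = (25.7286*exp(j) - 4.7676)*exp(j)/(3.13*exp(2*j) - 1.16*exp(j) + 0.92)^2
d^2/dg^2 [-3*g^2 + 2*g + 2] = -6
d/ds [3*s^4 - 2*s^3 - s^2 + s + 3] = 12*s^3 - 6*s^2 - 2*s + 1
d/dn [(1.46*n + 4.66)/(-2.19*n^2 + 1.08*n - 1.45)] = (3.1974*n^2 + 20.4108*n - 7.1498)/(4.7961*n^4 - 4.7304*n^3 + 7.5174*n^2 - 3.132*n + 2.1025)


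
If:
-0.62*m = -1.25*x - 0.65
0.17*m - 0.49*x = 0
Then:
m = 3.49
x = 1.21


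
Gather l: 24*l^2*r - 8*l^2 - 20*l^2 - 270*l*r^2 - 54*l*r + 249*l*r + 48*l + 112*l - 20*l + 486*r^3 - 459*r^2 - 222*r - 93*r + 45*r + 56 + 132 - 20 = l^2*(24*r - 28) + l*(-270*r^2 + 195*r + 140) + 486*r^3 - 459*r^2 - 270*r + 168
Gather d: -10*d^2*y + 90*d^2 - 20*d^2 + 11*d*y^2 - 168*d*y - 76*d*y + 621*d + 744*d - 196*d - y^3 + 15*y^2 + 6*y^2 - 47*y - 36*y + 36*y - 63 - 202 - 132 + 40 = d^2*(70 - 10*y) + d*(11*y^2 - 244*y + 1169) - y^3 + 21*y^2 - 47*y - 357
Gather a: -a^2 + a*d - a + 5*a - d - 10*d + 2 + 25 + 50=-a^2 + a*(d + 4) - 11*d + 77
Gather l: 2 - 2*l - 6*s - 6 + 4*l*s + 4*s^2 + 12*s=l*(4*s - 2) + 4*s^2 + 6*s - 4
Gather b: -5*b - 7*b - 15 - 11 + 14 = -12*b - 12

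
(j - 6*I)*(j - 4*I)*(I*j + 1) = I*j^3 + 11*j^2 - 34*I*j - 24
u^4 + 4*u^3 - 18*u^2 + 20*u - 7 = (u - 1)^3*(u + 7)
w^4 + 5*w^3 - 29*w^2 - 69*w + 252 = (w - 3)^2*(w + 4)*(w + 7)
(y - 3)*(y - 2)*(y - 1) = y^3 - 6*y^2 + 11*y - 6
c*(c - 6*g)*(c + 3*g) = c^3 - 3*c^2*g - 18*c*g^2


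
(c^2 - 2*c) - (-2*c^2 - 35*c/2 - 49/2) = 3*c^2 + 31*c/2 + 49/2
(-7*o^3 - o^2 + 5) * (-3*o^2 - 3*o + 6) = 21*o^5 + 24*o^4 - 39*o^3 - 21*o^2 - 15*o + 30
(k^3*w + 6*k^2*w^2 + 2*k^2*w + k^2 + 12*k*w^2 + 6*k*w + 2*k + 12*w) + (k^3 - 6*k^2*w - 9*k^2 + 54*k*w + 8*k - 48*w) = k^3*w + k^3 + 6*k^2*w^2 - 4*k^2*w - 8*k^2 + 12*k*w^2 + 60*k*w + 10*k - 36*w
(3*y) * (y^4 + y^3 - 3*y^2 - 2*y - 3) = 3*y^5 + 3*y^4 - 9*y^3 - 6*y^2 - 9*y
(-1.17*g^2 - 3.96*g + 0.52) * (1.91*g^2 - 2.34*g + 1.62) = -2.2347*g^4 - 4.8258*g^3 + 8.3642*g^2 - 7.632*g + 0.8424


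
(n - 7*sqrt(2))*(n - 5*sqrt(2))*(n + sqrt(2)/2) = n^3 - 23*sqrt(2)*n^2/2 + 58*n + 35*sqrt(2)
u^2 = u^2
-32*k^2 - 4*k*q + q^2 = (-8*k + q)*(4*k + q)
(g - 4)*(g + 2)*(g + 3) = g^3 + g^2 - 14*g - 24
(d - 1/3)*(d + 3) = d^2 + 8*d/3 - 1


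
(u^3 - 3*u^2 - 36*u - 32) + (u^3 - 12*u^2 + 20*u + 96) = 2*u^3 - 15*u^2 - 16*u + 64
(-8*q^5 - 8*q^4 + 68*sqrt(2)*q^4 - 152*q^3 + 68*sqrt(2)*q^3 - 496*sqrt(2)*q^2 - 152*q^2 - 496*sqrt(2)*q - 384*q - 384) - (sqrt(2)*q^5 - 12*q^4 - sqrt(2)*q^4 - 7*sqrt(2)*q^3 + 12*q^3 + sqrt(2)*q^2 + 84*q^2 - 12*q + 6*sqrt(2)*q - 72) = -8*q^5 - sqrt(2)*q^5 + 4*q^4 + 69*sqrt(2)*q^4 - 164*q^3 + 75*sqrt(2)*q^3 - 497*sqrt(2)*q^2 - 236*q^2 - 502*sqrt(2)*q - 372*q - 312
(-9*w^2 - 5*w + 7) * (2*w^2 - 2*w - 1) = -18*w^4 + 8*w^3 + 33*w^2 - 9*w - 7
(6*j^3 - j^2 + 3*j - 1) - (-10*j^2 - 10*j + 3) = 6*j^3 + 9*j^2 + 13*j - 4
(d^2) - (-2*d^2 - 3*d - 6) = 3*d^2 + 3*d + 6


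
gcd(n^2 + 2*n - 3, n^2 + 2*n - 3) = n^2 + 2*n - 3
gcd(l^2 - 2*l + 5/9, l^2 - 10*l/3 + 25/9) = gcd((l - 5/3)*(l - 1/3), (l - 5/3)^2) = l - 5/3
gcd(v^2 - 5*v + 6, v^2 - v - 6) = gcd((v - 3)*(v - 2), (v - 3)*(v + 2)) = v - 3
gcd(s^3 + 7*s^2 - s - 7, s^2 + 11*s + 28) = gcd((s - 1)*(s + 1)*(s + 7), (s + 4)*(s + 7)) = s + 7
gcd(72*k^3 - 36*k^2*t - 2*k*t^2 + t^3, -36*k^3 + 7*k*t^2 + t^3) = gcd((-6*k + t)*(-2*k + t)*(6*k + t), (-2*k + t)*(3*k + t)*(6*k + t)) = -12*k^2 + 4*k*t + t^2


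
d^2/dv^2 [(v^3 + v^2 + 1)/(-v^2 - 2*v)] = 2*(-2*v^3 - 3*v^2 - 6*v - 4)/(v^3*(v^3 + 6*v^2 + 12*v + 8))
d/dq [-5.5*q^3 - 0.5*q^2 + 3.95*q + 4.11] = -16.5*q^2 - 1.0*q + 3.95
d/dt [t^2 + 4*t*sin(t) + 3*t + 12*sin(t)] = 4*t*cos(t) + 2*t + 4*sin(t) + 12*cos(t) + 3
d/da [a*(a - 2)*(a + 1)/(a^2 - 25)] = (a^4 - 73*a^2 + 50*a + 50)/(a^4 - 50*a^2 + 625)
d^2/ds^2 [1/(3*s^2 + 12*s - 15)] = 2*(-s^2 - 4*s + 4*(s + 2)^2 + 5)/(3*(s^2 + 4*s - 5)^3)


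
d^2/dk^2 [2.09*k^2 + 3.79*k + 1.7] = 4.18000000000000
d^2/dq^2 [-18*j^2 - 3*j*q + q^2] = 2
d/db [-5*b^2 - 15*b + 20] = -10*b - 15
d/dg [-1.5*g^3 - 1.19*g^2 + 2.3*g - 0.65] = -4.5*g^2 - 2.38*g + 2.3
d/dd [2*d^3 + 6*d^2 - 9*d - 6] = 6*d^2 + 12*d - 9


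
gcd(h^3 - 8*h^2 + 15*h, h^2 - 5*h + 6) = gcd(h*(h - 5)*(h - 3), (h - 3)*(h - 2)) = h - 3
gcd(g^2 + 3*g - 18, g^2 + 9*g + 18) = g + 6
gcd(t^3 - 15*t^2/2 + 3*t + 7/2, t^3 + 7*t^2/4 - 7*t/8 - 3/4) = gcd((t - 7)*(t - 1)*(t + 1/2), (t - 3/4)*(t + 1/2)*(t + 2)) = t + 1/2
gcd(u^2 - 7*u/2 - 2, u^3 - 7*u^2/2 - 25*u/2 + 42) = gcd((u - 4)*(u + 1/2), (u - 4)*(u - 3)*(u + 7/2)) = u - 4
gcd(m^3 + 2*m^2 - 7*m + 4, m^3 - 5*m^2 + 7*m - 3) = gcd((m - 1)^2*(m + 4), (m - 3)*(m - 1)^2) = m^2 - 2*m + 1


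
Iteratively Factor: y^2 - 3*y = (y - 3)*(y)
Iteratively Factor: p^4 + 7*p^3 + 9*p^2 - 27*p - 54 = (p + 3)*(p^3 + 4*p^2 - 3*p - 18) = (p + 3)^2*(p^2 + p - 6) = (p + 3)^3*(p - 2)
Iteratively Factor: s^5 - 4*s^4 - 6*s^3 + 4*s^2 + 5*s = (s + 1)*(s^4 - 5*s^3 - s^2 + 5*s) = (s - 1)*(s + 1)*(s^3 - 4*s^2 - 5*s) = (s - 5)*(s - 1)*(s + 1)*(s^2 + s) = (s - 5)*(s - 1)*(s + 1)^2*(s)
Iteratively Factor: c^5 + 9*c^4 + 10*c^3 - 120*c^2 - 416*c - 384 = (c + 4)*(c^4 + 5*c^3 - 10*c^2 - 80*c - 96) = (c - 4)*(c + 4)*(c^3 + 9*c^2 + 26*c + 24) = (c - 4)*(c + 4)^2*(c^2 + 5*c + 6) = (c - 4)*(c + 2)*(c + 4)^2*(c + 3)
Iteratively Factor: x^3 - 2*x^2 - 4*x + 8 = (x + 2)*(x^2 - 4*x + 4) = (x - 2)*(x + 2)*(x - 2)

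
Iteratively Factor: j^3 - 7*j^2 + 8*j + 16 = (j - 4)*(j^2 - 3*j - 4) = (j - 4)^2*(j + 1)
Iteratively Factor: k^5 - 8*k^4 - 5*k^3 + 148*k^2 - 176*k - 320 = (k + 1)*(k^4 - 9*k^3 + 4*k^2 + 144*k - 320) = (k - 5)*(k + 1)*(k^3 - 4*k^2 - 16*k + 64) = (k - 5)*(k - 4)*(k + 1)*(k^2 - 16) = (k - 5)*(k - 4)*(k + 1)*(k + 4)*(k - 4)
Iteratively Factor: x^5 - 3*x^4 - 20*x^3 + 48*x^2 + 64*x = (x + 1)*(x^4 - 4*x^3 - 16*x^2 + 64*x) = (x - 4)*(x + 1)*(x^3 - 16*x) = (x - 4)*(x + 1)*(x + 4)*(x^2 - 4*x) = (x - 4)^2*(x + 1)*(x + 4)*(x)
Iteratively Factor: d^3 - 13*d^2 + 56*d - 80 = (d - 4)*(d^2 - 9*d + 20) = (d - 4)^2*(d - 5)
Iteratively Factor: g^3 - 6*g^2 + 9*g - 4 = (g - 4)*(g^2 - 2*g + 1) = (g - 4)*(g - 1)*(g - 1)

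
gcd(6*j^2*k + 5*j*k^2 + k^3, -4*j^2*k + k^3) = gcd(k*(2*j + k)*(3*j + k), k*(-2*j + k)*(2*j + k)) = 2*j*k + k^2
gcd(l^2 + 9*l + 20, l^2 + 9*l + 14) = 1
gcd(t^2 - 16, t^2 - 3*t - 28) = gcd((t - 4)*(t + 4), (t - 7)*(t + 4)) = t + 4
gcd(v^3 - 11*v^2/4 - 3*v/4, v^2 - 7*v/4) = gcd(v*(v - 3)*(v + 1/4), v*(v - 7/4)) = v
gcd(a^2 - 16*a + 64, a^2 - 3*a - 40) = a - 8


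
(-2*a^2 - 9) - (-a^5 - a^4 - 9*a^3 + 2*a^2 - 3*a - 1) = a^5 + a^4 + 9*a^3 - 4*a^2 + 3*a - 8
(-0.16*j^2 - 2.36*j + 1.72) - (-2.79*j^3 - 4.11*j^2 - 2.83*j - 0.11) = 2.79*j^3 + 3.95*j^2 + 0.47*j + 1.83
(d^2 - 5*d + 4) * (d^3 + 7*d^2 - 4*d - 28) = d^5 + 2*d^4 - 35*d^3 + 20*d^2 + 124*d - 112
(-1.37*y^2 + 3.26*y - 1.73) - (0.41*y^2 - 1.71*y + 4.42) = -1.78*y^2 + 4.97*y - 6.15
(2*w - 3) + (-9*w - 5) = -7*w - 8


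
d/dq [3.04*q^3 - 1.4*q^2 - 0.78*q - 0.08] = 9.12*q^2 - 2.8*q - 0.78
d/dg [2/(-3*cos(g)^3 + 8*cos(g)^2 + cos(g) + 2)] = 2*(-9*cos(g)^2 + 16*cos(g) + 1)*sin(g)/(-3*cos(g)^3 + 8*cos(g)^2 + cos(g) + 2)^2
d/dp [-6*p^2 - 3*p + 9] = -12*p - 3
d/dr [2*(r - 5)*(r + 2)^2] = 2*(r + 2)*(3*r - 8)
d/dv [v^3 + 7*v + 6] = 3*v^2 + 7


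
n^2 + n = n*(n + 1)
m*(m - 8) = m^2 - 8*m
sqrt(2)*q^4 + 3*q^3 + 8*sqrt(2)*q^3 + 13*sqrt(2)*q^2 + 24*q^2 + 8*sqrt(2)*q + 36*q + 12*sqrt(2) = (q + 2)*(q + 6)*(q + sqrt(2))*(sqrt(2)*q + 1)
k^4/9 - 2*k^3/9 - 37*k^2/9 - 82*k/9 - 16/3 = (k/3 + 1/3)*(k/3 + 1)*(k - 8)*(k + 2)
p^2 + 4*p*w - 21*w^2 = (p - 3*w)*(p + 7*w)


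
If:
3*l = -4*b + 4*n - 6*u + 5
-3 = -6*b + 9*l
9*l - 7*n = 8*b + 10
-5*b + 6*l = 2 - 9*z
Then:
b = 9*z - 4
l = 6*z - 3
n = -18*z/7 - 5/7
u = 95/21 - 75*z/7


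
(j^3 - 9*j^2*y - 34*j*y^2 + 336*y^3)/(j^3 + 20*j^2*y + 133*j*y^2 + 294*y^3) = (j^2 - 15*j*y + 56*y^2)/(j^2 + 14*j*y + 49*y^2)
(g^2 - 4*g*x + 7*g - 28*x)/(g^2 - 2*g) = (g^2 - 4*g*x + 7*g - 28*x)/(g*(g - 2))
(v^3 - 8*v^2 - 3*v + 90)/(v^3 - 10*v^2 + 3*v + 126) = (v - 5)/(v - 7)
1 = 1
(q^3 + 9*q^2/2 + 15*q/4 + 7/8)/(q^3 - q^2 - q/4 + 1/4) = (4*q^2 + 16*q + 7)/(2*(2*q^2 - 3*q + 1))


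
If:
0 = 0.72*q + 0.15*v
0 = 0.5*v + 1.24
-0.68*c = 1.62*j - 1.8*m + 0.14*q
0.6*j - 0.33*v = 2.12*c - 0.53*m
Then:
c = 0.504528419737664*m + 0.333751821778055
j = 0.899333749739746*m - 0.184743563050871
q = 0.52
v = -2.48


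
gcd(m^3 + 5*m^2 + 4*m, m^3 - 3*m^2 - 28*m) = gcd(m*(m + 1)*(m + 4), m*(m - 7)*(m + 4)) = m^2 + 4*m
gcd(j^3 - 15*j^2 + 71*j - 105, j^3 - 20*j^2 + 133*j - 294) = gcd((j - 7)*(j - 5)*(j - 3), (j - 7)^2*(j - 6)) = j - 7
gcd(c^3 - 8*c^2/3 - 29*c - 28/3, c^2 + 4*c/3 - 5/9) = 1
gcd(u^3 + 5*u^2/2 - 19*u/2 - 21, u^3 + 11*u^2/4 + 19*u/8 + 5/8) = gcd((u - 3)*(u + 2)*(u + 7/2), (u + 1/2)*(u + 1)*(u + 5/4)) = 1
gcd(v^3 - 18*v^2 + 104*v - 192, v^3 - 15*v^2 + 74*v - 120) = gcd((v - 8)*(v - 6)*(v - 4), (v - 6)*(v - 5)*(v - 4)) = v^2 - 10*v + 24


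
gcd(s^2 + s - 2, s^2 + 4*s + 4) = s + 2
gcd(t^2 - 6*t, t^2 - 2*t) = t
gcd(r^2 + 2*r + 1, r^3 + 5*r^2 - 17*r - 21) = r + 1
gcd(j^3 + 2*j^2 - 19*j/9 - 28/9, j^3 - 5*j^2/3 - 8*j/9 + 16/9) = j^2 - j/3 - 4/3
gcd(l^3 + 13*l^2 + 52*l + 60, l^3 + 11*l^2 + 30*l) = l^2 + 11*l + 30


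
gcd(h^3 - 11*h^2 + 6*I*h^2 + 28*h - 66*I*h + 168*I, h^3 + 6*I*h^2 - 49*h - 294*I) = h^2 + h*(-7 + 6*I) - 42*I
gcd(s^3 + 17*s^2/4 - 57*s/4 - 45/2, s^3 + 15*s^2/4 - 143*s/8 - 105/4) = s^2 + 29*s/4 + 15/2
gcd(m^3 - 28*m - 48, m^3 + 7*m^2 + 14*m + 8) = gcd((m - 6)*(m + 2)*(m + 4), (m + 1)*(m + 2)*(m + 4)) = m^2 + 6*m + 8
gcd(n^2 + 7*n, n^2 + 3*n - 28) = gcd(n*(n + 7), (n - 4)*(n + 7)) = n + 7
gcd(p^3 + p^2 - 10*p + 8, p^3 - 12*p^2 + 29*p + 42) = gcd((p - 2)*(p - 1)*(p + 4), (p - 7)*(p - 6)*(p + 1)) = 1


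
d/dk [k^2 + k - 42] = 2*k + 1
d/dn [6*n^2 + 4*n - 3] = 12*n + 4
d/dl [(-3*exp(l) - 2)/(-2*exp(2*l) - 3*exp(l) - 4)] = (-(3*exp(l) + 2)*(4*exp(l) + 3) + 6*exp(2*l) + 9*exp(l) + 12)*exp(l)/(2*exp(2*l) + 3*exp(l) + 4)^2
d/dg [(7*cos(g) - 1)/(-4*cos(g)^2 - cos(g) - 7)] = (28*sin(g)^2 + 8*cos(g) + 22)*sin(g)/(4*cos(g)^2 + cos(g) + 7)^2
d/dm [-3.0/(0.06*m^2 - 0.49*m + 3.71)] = (0.36*m - 1.47)/(0.06*m^2 - 0.49*m + 3.71)^2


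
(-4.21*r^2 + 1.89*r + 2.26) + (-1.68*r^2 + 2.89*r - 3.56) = -5.89*r^2 + 4.78*r - 1.3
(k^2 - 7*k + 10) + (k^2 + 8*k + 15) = 2*k^2 + k + 25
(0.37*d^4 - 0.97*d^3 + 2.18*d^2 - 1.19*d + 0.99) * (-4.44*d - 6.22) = -1.6428*d^5 + 2.0054*d^4 - 3.6458*d^3 - 8.276*d^2 + 3.0062*d - 6.1578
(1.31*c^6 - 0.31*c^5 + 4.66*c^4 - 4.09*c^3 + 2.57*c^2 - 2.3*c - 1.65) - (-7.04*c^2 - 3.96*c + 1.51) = 1.31*c^6 - 0.31*c^5 + 4.66*c^4 - 4.09*c^3 + 9.61*c^2 + 1.66*c - 3.16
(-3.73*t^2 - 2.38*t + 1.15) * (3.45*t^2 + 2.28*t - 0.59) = -12.8685*t^4 - 16.7154*t^3 + 0.7418*t^2 + 4.0262*t - 0.6785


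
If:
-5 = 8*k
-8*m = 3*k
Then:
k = -5/8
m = 15/64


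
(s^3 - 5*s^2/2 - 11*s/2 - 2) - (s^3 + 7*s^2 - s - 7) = -19*s^2/2 - 9*s/2 + 5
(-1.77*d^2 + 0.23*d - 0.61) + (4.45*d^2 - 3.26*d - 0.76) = 2.68*d^2 - 3.03*d - 1.37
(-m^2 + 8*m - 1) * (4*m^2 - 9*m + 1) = -4*m^4 + 41*m^3 - 77*m^2 + 17*m - 1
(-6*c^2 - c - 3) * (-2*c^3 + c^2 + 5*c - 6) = 12*c^5 - 4*c^4 - 25*c^3 + 28*c^2 - 9*c + 18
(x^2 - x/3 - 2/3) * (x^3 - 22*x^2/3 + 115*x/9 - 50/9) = x^5 - 23*x^4/3 + 131*x^3/9 - 133*x^2/27 - 20*x/3 + 100/27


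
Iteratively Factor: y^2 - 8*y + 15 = (y - 5)*(y - 3)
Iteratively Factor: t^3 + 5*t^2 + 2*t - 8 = (t + 2)*(t^2 + 3*t - 4) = (t + 2)*(t + 4)*(t - 1)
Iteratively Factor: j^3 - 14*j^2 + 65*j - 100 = (j - 4)*(j^2 - 10*j + 25) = (j - 5)*(j - 4)*(j - 5)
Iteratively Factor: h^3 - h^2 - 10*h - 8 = (h + 1)*(h^2 - 2*h - 8) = (h - 4)*(h + 1)*(h + 2)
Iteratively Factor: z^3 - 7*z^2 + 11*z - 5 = (z - 1)*(z^2 - 6*z + 5) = (z - 5)*(z - 1)*(z - 1)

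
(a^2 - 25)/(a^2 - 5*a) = (a + 5)/a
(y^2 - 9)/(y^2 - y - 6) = (y + 3)/(y + 2)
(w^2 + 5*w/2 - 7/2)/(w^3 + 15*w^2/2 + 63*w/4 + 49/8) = 4*(w - 1)/(4*w^2 + 16*w + 7)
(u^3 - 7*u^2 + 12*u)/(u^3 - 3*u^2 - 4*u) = (u - 3)/(u + 1)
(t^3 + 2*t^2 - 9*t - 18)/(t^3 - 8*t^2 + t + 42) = (t + 3)/(t - 7)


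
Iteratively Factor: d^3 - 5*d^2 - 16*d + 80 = (d - 5)*(d^2 - 16) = (d - 5)*(d + 4)*(d - 4)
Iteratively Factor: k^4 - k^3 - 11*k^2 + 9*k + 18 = (k + 3)*(k^3 - 4*k^2 + k + 6) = (k - 2)*(k + 3)*(k^2 - 2*k - 3) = (k - 2)*(k + 1)*(k + 3)*(k - 3)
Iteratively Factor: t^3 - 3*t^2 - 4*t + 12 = (t + 2)*(t^2 - 5*t + 6) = (t - 3)*(t + 2)*(t - 2)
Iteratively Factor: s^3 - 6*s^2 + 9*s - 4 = (s - 1)*(s^2 - 5*s + 4) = (s - 1)^2*(s - 4)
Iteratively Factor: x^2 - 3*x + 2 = (x - 2)*(x - 1)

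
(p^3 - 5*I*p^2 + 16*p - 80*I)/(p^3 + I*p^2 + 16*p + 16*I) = (p - 5*I)/(p + I)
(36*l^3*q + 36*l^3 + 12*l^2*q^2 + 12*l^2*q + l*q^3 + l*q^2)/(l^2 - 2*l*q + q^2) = l*(36*l^2*q + 36*l^2 + 12*l*q^2 + 12*l*q + q^3 + q^2)/(l^2 - 2*l*q + q^2)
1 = 1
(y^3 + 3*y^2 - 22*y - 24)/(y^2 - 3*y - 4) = y + 6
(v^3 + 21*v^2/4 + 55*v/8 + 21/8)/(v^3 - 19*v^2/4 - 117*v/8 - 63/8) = (2*v^2 + 9*v + 7)/(2*v^2 - 11*v - 21)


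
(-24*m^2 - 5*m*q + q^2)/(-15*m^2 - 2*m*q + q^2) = (-8*m + q)/(-5*m + q)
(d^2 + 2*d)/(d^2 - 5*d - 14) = d/(d - 7)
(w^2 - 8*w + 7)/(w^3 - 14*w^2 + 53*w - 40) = (w - 7)/(w^2 - 13*w + 40)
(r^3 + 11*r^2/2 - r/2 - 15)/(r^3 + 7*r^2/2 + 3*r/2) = (2*r^3 + 11*r^2 - r - 30)/(r*(2*r^2 + 7*r + 3))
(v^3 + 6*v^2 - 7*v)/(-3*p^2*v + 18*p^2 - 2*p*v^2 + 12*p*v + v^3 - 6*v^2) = v*(-v^2 - 6*v + 7)/(3*p^2*v - 18*p^2 + 2*p*v^2 - 12*p*v - v^3 + 6*v^2)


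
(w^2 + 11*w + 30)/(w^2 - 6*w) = (w^2 + 11*w + 30)/(w*(w - 6))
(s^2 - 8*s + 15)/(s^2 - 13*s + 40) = (s - 3)/(s - 8)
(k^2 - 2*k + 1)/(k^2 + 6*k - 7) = (k - 1)/(k + 7)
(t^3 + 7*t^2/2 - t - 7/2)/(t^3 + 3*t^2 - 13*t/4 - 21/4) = 2*(t - 1)/(2*t - 3)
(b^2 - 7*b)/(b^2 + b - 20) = b*(b - 7)/(b^2 + b - 20)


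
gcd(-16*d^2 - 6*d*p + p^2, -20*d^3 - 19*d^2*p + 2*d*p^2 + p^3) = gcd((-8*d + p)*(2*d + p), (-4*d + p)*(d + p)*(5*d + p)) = 1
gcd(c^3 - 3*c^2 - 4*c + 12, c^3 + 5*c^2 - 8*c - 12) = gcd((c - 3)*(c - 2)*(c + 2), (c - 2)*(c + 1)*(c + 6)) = c - 2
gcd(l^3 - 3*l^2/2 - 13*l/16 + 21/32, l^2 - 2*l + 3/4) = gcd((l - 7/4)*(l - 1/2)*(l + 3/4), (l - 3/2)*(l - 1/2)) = l - 1/2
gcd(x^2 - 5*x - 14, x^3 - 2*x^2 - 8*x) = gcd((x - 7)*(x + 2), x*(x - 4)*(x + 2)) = x + 2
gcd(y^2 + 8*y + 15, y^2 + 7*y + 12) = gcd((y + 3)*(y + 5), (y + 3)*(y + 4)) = y + 3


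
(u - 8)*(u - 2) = u^2 - 10*u + 16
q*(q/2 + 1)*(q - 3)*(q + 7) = q^4/2 + 3*q^3 - 13*q^2/2 - 21*q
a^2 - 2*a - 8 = (a - 4)*(a + 2)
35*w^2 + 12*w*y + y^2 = (5*w + y)*(7*w + y)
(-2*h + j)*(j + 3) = -2*h*j - 6*h + j^2 + 3*j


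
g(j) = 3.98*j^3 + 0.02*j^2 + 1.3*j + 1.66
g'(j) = 11.94*j^2 + 0.04*j + 1.3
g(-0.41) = 0.86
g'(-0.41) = 3.29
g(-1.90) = -28.04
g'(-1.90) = 44.33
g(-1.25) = -7.71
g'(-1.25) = 19.91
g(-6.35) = -1024.86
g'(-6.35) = 482.50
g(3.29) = 147.89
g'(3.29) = 130.67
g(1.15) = 9.23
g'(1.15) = 17.14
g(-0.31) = 1.14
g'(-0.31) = 2.44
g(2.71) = 84.54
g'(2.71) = 89.10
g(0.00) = 1.66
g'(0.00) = 1.30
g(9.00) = 2916.40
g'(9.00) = 968.80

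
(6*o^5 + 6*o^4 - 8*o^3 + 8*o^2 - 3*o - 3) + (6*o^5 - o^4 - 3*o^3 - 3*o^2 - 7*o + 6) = 12*o^5 + 5*o^4 - 11*o^3 + 5*o^2 - 10*o + 3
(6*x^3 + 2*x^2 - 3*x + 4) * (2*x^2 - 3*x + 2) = 12*x^5 - 14*x^4 + 21*x^2 - 18*x + 8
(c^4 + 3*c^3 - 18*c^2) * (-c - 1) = -c^5 - 4*c^4 + 15*c^3 + 18*c^2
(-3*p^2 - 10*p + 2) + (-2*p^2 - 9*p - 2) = -5*p^2 - 19*p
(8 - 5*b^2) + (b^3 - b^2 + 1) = b^3 - 6*b^2 + 9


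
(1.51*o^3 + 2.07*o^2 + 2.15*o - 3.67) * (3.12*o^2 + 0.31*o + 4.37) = 4.7112*o^5 + 6.9265*o^4 + 13.9484*o^3 - 1.738*o^2 + 8.2578*o - 16.0379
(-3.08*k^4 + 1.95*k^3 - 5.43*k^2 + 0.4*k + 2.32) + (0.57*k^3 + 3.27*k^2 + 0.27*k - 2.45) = -3.08*k^4 + 2.52*k^3 - 2.16*k^2 + 0.67*k - 0.13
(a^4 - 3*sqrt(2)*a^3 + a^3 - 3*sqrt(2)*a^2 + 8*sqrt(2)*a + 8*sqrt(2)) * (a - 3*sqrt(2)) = a^5 - 6*sqrt(2)*a^4 + a^4 - 6*sqrt(2)*a^3 + 18*a^3 + 8*sqrt(2)*a^2 + 18*a^2 - 48*a + 8*sqrt(2)*a - 48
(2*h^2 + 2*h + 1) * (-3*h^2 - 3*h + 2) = -6*h^4 - 12*h^3 - 5*h^2 + h + 2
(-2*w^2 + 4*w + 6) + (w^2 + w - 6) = -w^2 + 5*w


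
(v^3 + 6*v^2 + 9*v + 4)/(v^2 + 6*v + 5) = (v^2 + 5*v + 4)/(v + 5)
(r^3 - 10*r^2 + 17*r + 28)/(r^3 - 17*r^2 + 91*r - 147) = (r^2 - 3*r - 4)/(r^2 - 10*r + 21)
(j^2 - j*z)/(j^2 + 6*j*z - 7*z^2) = j/(j + 7*z)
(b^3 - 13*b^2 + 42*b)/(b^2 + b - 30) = b*(b^2 - 13*b + 42)/(b^2 + b - 30)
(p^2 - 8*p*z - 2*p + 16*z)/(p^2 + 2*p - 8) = (p - 8*z)/(p + 4)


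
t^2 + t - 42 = (t - 6)*(t + 7)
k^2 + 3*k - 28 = (k - 4)*(k + 7)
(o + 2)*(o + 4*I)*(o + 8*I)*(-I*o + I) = -I*o^4 + 12*o^3 - I*o^3 + 12*o^2 + 34*I*o^2 - 24*o + 32*I*o - 64*I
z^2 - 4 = (z - 2)*(z + 2)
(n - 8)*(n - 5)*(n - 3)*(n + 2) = n^4 - 14*n^3 + 47*n^2 + 38*n - 240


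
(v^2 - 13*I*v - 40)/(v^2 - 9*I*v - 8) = (v - 5*I)/(v - I)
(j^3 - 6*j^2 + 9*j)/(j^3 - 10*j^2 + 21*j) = (j - 3)/(j - 7)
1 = 1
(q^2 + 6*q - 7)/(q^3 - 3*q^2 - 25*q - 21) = (-q^2 - 6*q + 7)/(-q^3 + 3*q^2 + 25*q + 21)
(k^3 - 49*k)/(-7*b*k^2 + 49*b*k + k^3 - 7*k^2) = (-k - 7)/(7*b - k)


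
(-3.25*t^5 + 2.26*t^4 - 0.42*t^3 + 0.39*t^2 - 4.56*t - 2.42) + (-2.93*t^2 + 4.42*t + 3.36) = -3.25*t^5 + 2.26*t^4 - 0.42*t^3 - 2.54*t^2 - 0.14*t + 0.94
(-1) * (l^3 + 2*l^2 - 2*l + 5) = -l^3 - 2*l^2 + 2*l - 5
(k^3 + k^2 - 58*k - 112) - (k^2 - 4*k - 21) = k^3 - 54*k - 91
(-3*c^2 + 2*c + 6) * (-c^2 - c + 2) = 3*c^4 + c^3 - 14*c^2 - 2*c + 12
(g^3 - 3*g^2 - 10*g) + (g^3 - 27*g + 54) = 2*g^3 - 3*g^2 - 37*g + 54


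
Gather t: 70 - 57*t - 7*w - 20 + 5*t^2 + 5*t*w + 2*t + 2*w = 5*t^2 + t*(5*w - 55) - 5*w + 50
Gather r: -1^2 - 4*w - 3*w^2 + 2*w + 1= -3*w^2 - 2*w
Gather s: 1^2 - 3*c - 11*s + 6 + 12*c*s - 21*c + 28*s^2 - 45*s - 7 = -24*c + 28*s^2 + s*(12*c - 56)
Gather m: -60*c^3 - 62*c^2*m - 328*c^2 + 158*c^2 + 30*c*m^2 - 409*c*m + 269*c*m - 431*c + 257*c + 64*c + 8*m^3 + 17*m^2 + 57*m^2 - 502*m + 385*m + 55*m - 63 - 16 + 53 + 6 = -60*c^3 - 170*c^2 - 110*c + 8*m^3 + m^2*(30*c + 74) + m*(-62*c^2 - 140*c - 62) - 20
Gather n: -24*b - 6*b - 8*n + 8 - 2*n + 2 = -30*b - 10*n + 10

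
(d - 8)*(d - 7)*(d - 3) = d^3 - 18*d^2 + 101*d - 168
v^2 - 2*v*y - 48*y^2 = (v - 8*y)*(v + 6*y)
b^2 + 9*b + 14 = (b + 2)*(b + 7)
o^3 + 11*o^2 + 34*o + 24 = (o + 1)*(o + 4)*(o + 6)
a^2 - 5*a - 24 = (a - 8)*(a + 3)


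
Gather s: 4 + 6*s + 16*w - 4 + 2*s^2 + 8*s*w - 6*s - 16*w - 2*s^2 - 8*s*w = 0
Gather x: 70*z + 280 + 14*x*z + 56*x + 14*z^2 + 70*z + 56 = x*(14*z + 56) + 14*z^2 + 140*z + 336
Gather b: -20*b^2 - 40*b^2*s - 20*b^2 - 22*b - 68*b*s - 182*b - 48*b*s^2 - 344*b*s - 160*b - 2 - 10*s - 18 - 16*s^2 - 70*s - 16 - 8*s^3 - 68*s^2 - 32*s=b^2*(-40*s - 40) + b*(-48*s^2 - 412*s - 364) - 8*s^3 - 84*s^2 - 112*s - 36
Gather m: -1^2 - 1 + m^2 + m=m^2 + m - 2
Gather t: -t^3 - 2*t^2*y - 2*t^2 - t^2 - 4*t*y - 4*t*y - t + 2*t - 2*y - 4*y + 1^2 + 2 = -t^3 + t^2*(-2*y - 3) + t*(1 - 8*y) - 6*y + 3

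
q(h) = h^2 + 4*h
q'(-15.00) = -26.00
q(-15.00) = 165.00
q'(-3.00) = -2.00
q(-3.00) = -3.00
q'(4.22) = 12.44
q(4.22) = 34.69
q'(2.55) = 9.10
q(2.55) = 16.70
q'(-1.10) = 1.80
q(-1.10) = -3.19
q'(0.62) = 5.24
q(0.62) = 2.86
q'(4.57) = 13.14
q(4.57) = 39.16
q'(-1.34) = 1.32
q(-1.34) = -3.56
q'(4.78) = 13.56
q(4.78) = 41.97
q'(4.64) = 13.28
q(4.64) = 40.09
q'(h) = 2*h + 4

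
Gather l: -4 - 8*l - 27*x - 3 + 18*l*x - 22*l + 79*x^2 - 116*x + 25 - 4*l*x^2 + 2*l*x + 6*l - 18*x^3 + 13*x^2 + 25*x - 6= l*(-4*x^2 + 20*x - 24) - 18*x^3 + 92*x^2 - 118*x + 12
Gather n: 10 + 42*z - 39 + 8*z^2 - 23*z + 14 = 8*z^2 + 19*z - 15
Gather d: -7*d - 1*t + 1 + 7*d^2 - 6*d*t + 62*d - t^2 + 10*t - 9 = 7*d^2 + d*(55 - 6*t) - t^2 + 9*t - 8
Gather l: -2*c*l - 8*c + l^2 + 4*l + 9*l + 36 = -8*c + l^2 + l*(13 - 2*c) + 36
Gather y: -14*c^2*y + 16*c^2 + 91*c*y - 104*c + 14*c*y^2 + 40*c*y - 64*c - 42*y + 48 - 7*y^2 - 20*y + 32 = 16*c^2 - 168*c + y^2*(14*c - 7) + y*(-14*c^2 + 131*c - 62) + 80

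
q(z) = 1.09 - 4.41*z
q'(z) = -4.41000000000000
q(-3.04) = 14.50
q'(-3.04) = -4.41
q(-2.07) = 10.22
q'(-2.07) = -4.41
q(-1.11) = 5.99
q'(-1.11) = -4.41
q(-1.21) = 6.43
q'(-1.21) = -4.41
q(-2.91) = 13.92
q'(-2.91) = -4.41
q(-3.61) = 17.01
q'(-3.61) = -4.41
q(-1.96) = 9.73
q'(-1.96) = -4.41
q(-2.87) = 13.75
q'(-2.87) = -4.41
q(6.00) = -25.37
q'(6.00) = -4.41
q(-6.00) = 27.55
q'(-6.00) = -4.41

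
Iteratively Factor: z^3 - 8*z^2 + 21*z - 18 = (z - 3)*(z^2 - 5*z + 6) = (z - 3)*(z - 2)*(z - 3)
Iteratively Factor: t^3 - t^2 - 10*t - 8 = (t - 4)*(t^2 + 3*t + 2) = (t - 4)*(t + 2)*(t + 1)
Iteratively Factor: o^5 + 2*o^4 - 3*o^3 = (o)*(o^4 + 2*o^3 - 3*o^2) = o^2*(o^3 + 2*o^2 - 3*o) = o^2*(o + 3)*(o^2 - o) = o^3*(o + 3)*(o - 1)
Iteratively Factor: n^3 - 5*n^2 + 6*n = (n)*(n^2 - 5*n + 6) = n*(n - 3)*(n - 2)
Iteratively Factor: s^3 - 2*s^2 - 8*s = (s + 2)*(s^2 - 4*s) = (s - 4)*(s + 2)*(s)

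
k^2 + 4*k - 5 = (k - 1)*(k + 5)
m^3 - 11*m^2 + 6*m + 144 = (m - 8)*(m - 6)*(m + 3)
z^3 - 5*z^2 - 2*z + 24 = (z - 4)*(z - 3)*(z + 2)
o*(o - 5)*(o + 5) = o^3 - 25*o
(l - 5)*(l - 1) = l^2 - 6*l + 5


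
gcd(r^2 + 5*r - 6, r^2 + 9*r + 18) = r + 6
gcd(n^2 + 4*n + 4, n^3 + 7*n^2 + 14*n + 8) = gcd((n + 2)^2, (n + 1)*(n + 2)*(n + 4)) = n + 2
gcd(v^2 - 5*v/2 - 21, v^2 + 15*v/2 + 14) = v + 7/2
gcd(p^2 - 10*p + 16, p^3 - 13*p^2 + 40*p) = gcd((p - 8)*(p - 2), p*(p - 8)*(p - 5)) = p - 8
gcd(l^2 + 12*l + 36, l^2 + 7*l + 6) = l + 6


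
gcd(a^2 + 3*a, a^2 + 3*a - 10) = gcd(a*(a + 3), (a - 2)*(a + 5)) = 1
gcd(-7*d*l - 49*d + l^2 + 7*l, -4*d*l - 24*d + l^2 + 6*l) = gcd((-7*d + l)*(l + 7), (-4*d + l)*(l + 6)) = 1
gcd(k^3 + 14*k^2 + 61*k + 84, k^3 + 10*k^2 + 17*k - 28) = k^2 + 11*k + 28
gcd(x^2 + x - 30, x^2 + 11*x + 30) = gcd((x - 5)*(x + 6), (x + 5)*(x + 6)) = x + 6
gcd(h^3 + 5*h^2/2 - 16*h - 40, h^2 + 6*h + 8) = h + 4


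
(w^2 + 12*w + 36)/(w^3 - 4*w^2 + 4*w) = (w^2 + 12*w + 36)/(w*(w^2 - 4*w + 4))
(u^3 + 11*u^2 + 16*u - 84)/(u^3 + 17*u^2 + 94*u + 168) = (u - 2)/(u + 4)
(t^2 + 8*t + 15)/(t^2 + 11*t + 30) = (t + 3)/(t + 6)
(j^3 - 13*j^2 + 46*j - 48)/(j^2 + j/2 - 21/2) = 2*(j^2 - 10*j + 16)/(2*j + 7)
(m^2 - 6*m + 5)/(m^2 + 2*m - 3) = (m - 5)/(m + 3)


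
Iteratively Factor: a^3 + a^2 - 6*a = (a - 2)*(a^2 + 3*a) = a*(a - 2)*(a + 3)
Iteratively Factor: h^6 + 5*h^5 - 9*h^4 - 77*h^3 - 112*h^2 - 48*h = (h + 1)*(h^5 + 4*h^4 - 13*h^3 - 64*h^2 - 48*h) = (h + 1)*(h + 3)*(h^4 + h^3 - 16*h^2 - 16*h) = h*(h + 1)*(h + 3)*(h^3 + h^2 - 16*h - 16) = h*(h + 1)^2*(h + 3)*(h^2 - 16) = h*(h - 4)*(h + 1)^2*(h + 3)*(h + 4)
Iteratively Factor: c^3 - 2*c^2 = (c - 2)*(c^2) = c*(c - 2)*(c)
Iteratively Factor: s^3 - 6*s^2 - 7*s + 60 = (s + 3)*(s^2 - 9*s + 20) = (s - 5)*(s + 3)*(s - 4)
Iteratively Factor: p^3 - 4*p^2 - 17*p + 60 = (p - 3)*(p^2 - p - 20) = (p - 5)*(p - 3)*(p + 4)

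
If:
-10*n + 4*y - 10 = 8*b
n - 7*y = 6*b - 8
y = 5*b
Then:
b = 35/199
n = -157/199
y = 175/199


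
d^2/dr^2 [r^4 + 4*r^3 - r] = 12*r*(r + 2)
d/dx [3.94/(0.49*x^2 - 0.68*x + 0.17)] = (2.6792 - 3.8612*x)/(0.49*x^2 - 0.68*x + 0.17)^2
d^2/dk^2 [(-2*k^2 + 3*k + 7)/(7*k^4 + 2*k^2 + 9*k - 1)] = 2*(-294*k^8 + 882*k^7 + 3458*k^6 + 882*k^5 + 147*k^4 + 1140*k^3 + 366*k^2 + 396*k + 606)/(343*k^12 + 294*k^10 + 1323*k^9 - 63*k^8 + 756*k^7 + 1625*k^6 - 270*k^5 + 495*k^4 + 621*k^3 - 237*k^2 + 27*k - 1)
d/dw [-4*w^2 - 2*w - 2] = -8*w - 2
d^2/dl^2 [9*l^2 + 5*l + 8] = 18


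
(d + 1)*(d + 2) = d^2 + 3*d + 2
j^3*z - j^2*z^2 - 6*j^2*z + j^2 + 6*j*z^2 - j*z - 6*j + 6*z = (j - 6)*(j - z)*(j*z + 1)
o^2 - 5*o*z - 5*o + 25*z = (o - 5)*(o - 5*z)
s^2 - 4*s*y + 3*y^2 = (s - 3*y)*(s - y)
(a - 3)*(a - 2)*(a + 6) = a^3 + a^2 - 24*a + 36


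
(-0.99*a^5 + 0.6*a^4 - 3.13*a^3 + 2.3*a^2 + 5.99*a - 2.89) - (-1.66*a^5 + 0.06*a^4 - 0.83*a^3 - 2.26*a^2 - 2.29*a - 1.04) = 0.67*a^5 + 0.54*a^4 - 2.3*a^3 + 4.56*a^2 + 8.28*a - 1.85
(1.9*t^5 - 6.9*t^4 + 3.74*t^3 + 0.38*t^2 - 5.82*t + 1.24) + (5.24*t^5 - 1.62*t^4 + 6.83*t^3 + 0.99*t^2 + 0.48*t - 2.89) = 7.14*t^5 - 8.52*t^4 + 10.57*t^3 + 1.37*t^2 - 5.34*t - 1.65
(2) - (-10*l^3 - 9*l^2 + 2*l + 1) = 10*l^3 + 9*l^2 - 2*l + 1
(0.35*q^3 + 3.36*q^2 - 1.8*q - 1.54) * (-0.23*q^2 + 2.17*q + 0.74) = -0.0805*q^5 - 0.0133000000000001*q^4 + 7.9642*q^3 - 1.0654*q^2 - 4.6738*q - 1.1396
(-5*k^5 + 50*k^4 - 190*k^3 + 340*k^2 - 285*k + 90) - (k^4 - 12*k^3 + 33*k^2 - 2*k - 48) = -5*k^5 + 49*k^4 - 178*k^3 + 307*k^2 - 283*k + 138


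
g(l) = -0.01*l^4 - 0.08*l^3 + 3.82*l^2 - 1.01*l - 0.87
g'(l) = -0.04*l^3 - 0.24*l^2 + 7.64*l - 1.01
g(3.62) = 40.02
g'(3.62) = 21.60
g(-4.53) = 85.32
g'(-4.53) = -36.83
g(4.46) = 59.56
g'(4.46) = 24.74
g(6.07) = 102.28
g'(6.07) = 27.58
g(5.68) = 91.57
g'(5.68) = 27.31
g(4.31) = 55.88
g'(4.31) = 24.26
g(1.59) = 6.80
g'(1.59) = 10.37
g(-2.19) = 20.27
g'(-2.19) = -18.47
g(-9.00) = 310.35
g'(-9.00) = -60.05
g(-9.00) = 310.35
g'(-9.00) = -60.05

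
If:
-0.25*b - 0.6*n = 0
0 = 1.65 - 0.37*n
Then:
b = -10.70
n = 4.46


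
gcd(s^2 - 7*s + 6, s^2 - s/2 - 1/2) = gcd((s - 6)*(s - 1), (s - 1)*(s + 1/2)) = s - 1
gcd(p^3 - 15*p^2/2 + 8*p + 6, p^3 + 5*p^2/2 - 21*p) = 1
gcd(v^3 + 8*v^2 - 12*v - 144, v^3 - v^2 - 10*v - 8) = v - 4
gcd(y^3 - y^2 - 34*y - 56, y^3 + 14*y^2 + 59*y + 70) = y + 2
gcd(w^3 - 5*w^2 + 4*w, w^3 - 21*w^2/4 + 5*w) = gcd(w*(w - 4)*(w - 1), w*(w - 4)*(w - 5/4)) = w^2 - 4*w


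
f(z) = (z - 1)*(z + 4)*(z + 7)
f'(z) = (z - 1)*(z + 4) + (z - 1)*(z + 7) + (z + 4)*(z + 7) = 3*z^2 + 20*z + 17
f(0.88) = -4.61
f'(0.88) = 36.92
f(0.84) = -6.07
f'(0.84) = 35.92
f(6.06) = 664.80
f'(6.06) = 248.37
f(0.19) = -24.40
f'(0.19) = 20.91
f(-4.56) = 7.60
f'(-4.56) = -11.82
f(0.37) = -20.29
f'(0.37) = 24.81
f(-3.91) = -1.37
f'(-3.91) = -15.34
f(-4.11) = 1.62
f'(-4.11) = -14.52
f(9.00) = 1664.00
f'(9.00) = 440.00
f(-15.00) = -1408.00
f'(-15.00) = 392.00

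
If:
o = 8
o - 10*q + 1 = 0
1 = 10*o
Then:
No Solution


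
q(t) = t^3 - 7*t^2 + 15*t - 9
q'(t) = 3*t^2 - 14*t + 15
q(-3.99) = -243.81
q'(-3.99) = 118.62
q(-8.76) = -1349.78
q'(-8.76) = 367.85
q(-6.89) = -771.74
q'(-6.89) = 253.88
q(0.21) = -6.15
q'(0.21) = 12.19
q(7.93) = 168.43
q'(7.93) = 92.63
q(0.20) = -6.27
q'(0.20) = 12.32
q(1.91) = 1.08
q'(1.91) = -0.80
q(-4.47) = -305.23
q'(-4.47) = 137.52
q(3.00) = 0.00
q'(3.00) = 0.00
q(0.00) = -9.00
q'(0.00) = 15.00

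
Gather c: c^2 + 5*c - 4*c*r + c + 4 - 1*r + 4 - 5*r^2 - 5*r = c^2 + c*(6 - 4*r) - 5*r^2 - 6*r + 8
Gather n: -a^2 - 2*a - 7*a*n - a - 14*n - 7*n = -a^2 - 3*a + n*(-7*a - 21)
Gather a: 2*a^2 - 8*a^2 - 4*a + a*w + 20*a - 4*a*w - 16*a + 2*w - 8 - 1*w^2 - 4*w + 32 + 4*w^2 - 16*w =-6*a^2 - 3*a*w + 3*w^2 - 18*w + 24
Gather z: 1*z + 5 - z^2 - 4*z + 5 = -z^2 - 3*z + 10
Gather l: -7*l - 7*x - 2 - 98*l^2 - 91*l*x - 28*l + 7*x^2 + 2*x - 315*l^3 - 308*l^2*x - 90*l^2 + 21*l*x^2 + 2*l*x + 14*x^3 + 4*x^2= -315*l^3 + l^2*(-308*x - 188) + l*(21*x^2 - 89*x - 35) + 14*x^3 + 11*x^2 - 5*x - 2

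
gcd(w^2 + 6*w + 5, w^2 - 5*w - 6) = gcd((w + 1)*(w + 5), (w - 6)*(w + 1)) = w + 1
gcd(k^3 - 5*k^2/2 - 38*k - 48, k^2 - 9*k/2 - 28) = k - 8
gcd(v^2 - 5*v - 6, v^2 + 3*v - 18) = 1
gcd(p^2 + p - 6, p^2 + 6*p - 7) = 1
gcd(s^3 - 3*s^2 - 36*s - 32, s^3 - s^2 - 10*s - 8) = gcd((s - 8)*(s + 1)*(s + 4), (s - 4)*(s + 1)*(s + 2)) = s + 1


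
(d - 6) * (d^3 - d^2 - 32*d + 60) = d^4 - 7*d^3 - 26*d^2 + 252*d - 360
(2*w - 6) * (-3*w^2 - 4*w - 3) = -6*w^3 + 10*w^2 + 18*w + 18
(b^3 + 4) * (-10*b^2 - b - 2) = -10*b^5 - b^4 - 2*b^3 - 40*b^2 - 4*b - 8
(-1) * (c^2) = -c^2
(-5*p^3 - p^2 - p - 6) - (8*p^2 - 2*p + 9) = -5*p^3 - 9*p^2 + p - 15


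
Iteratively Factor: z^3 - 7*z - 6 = (z - 3)*(z^2 + 3*z + 2) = (z - 3)*(z + 1)*(z + 2)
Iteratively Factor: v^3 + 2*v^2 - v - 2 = (v + 2)*(v^2 - 1) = (v + 1)*(v + 2)*(v - 1)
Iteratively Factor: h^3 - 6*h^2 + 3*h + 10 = (h + 1)*(h^2 - 7*h + 10) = (h - 2)*(h + 1)*(h - 5)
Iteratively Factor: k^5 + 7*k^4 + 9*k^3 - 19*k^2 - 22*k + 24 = (k + 2)*(k^4 + 5*k^3 - k^2 - 17*k + 12) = (k - 1)*(k + 2)*(k^3 + 6*k^2 + 5*k - 12) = (k - 1)^2*(k + 2)*(k^2 + 7*k + 12) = (k - 1)^2*(k + 2)*(k + 4)*(k + 3)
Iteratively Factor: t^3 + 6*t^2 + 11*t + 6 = (t + 2)*(t^2 + 4*t + 3) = (t + 1)*(t + 2)*(t + 3)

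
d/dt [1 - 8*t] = -8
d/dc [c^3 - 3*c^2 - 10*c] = 3*c^2 - 6*c - 10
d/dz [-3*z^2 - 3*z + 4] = -6*z - 3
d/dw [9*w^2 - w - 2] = 18*w - 1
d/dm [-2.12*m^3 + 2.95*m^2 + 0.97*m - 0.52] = -6.36*m^2 + 5.9*m + 0.97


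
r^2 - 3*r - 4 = (r - 4)*(r + 1)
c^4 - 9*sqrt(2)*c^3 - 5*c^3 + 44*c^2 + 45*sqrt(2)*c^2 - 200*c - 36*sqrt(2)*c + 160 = (c - 4)*(c - 1)*(c - 5*sqrt(2))*(c - 4*sqrt(2))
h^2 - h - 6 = (h - 3)*(h + 2)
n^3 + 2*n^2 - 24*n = n*(n - 4)*(n + 6)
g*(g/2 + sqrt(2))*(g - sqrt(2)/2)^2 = g^4/2 + sqrt(2)*g^3/2 - 7*g^2/4 + sqrt(2)*g/2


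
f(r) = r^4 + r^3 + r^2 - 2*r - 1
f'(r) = 4*r^3 + 3*r^2 + 2*r - 2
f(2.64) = 67.66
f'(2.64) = 97.79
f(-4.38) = 310.96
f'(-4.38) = -289.32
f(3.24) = 147.23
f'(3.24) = 172.02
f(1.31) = 3.29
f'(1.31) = 14.76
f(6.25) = 1795.58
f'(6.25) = 1104.25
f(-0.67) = 0.69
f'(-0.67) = -3.20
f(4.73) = 618.28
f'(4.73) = 497.87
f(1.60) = 9.01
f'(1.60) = 25.26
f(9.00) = 7352.00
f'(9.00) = 3175.00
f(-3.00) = 68.00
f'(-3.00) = -89.00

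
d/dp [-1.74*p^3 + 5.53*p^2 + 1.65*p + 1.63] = -5.22*p^2 + 11.06*p + 1.65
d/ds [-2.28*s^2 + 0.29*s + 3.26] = 0.29 - 4.56*s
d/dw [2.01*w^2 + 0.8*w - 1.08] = 4.02*w + 0.8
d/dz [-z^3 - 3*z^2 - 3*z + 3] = -3*z^2 - 6*z - 3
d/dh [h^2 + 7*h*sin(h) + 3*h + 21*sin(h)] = 7*h*cos(h) + 2*h + 7*sin(h) + 21*cos(h) + 3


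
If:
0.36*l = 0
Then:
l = 0.00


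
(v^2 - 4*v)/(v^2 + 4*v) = (v - 4)/(v + 4)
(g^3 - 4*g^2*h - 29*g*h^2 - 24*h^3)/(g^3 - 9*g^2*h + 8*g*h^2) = (g^2 + 4*g*h + 3*h^2)/(g*(g - h))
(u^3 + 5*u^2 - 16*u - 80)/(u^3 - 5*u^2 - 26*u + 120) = (u + 4)/(u - 6)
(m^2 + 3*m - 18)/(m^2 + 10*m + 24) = (m - 3)/(m + 4)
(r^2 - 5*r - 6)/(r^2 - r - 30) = (r + 1)/(r + 5)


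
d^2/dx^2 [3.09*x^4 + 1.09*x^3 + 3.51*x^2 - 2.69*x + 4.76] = 37.08*x^2 + 6.54*x + 7.02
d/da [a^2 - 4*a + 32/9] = 2*a - 4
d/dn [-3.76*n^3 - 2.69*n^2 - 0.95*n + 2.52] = -11.28*n^2 - 5.38*n - 0.95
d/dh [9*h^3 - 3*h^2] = 3*h*(9*h - 2)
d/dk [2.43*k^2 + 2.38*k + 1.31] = 4.86*k + 2.38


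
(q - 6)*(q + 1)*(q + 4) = q^3 - q^2 - 26*q - 24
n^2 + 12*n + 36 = (n + 6)^2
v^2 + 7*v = v*(v + 7)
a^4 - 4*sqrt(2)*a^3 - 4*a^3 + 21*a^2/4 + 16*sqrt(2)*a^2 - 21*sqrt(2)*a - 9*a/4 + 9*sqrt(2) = (a - 3/2)^2*(a - 1)*(a - 4*sqrt(2))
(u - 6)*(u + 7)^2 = u^3 + 8*u^2 - 35*u - 294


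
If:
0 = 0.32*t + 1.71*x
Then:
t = -5.34375*x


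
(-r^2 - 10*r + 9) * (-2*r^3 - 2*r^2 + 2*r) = 2*r^5 + 22*r^4 - 38*r^2 + 18*r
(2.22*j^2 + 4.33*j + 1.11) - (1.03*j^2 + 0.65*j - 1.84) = 1.19*j^2 + 3.68*j + 2.95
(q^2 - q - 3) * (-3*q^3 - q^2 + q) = -3*q^5 + 2*q^4 + 11*q^3 + 2*q^2 - 3*q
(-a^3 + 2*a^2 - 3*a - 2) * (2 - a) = a^4 - 4*a^3 + 7*a^2 - 4*a - 4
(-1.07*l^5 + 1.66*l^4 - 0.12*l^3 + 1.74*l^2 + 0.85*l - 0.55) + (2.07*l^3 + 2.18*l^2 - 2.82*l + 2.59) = -1.07*l^5 + 1.66*l^4 + 1.95*l^3 + 3.92*l^2 - 1.97*l + 2.04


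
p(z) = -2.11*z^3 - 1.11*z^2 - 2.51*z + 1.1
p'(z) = -6.33*z^2 - 2.22*z - 2.51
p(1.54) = -13.10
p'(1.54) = -20.94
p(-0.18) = 1.53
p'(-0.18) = -2.32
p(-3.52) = 88.21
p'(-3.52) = -73.13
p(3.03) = -75.39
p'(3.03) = -67.35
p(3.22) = -88.94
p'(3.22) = -75.29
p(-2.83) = 47.14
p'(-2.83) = -46.92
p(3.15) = -83.77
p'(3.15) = -72.31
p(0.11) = 0.81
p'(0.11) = -2.83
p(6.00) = -509.68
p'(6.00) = -243.71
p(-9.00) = 1471.97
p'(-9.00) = -495.26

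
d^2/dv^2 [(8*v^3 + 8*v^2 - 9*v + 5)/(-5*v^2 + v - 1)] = 14*(31*v^3 - 33*v^2 - 12*v + 3)/(125*v^6 - 75*v^5 + 90*v^4 - 31*v^3 + 18*v^2 - 3*v + 1)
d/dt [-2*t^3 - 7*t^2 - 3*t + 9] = -6*t^2 - 14*t - 3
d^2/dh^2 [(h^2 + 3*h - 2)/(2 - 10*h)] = 34/(125*h^3 - 75*h^2 + 15*h - 1)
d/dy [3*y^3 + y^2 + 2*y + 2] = 9*y^2 + 2*y + 2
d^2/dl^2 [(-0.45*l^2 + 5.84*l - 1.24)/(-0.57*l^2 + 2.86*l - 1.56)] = (2.22044604925031e-16*l^4 - 2.32765199999999*l^3 + 0.0164159999999924*l^2 + 19.02888*l - 31.841056)/(0.185193*l^6 - 2.787642*l^5 + 15.507648*l^4 - 38.652328*l^3 + 42.441984*l^2 - 20.880288*l + 3.796416)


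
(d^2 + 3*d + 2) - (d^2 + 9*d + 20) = -6*d - 18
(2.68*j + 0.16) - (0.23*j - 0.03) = 2.45*j + 0.19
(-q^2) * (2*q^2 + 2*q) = -2*q^4 - 2*q^3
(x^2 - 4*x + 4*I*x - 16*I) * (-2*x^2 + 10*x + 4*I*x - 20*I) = -2*x^4 + 18*x^3 - 4*I*x^3 - 56*x^2 + 36*I*x^2 + 144*x - 80*I*x - 320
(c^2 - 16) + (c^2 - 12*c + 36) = 2*c^2 - 12*c + 20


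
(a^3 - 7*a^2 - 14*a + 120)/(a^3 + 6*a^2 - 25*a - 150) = (a^2 - 2*a - 24)/(a^2 + 11*a + 30)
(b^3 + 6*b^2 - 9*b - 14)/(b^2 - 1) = (b^2 + 5*b - 14)/(b - 1)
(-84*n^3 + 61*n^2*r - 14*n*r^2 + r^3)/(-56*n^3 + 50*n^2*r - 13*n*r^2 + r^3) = (-3*n + r)/(-2*n + r)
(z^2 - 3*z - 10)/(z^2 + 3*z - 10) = (z^2 - 3*z - 10)/(z^2 + 3*z - 10)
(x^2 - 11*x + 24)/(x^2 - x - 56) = (x - 3)/(x + 7)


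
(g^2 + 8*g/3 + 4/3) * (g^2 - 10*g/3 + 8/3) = g^4 - 2*g^3/3 - 44*g^2/9 + 8*g/3 + 32/9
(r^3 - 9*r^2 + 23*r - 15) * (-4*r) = -4*r^4 + 36*r^3 - 92*r^2 + 60*r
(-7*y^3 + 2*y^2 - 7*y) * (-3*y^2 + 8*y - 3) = 21*y^5 - 62*y^4 + 58*y^3 - 62*y^2 + 21*y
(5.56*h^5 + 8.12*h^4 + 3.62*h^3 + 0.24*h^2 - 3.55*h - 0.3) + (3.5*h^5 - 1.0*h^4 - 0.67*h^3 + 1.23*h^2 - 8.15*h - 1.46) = 9.06*h^5 + 7.12*h^4 + 2.95*h^3 + 1.47*h^2 - 11.7*h - 1.76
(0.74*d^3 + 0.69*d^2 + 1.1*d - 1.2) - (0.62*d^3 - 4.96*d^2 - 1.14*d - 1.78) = 0.12*d^3 + 5.65*d^2 + 2.24*d + 0.58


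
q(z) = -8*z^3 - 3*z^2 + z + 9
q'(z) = -24*z^2 - 6*z + 1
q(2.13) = -79.79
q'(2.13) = -120.67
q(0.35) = 8.64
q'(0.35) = -4.04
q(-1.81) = 44.80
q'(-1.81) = -66.77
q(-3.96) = 454.79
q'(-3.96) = -351.60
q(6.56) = -2371.94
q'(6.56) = -1071.17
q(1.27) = -10.96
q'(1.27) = -45.33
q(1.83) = -48.24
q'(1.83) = -90.35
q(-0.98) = 12.67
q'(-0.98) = -16.17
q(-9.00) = 5589.00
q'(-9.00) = -1889.00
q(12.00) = -14235.00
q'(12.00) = -3527.00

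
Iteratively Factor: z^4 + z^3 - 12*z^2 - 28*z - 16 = (z + 1)*(z^3 - 12*z - 16) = (z - 4)*(z + 1)*(z^2 + 4*z + 4) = (z - 4)*(z + 1)*(z + 2)*(z + 2)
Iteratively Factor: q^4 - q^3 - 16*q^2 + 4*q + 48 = (q + 2)*(q^3 - 3*q^2 - 10*q + 24) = (q + 2)*(q + 3)*(q^2 - 6*q + 8) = (q - 2)*(q + 2)*(q + 3)*(q - 4)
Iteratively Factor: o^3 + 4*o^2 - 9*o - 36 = (o + 3)*(o^2 + o - 12) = (o + 3)*(o + 4)*(o - 3)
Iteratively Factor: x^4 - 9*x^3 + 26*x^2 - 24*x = (x - 2)*(x^3 - 7*x^2 + 12*x) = (x - 4)*(x - 2)*(x^2 - 3*x) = (x - 4)*(x - 3)*(x - 2)*(x)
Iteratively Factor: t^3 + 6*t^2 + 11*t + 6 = (t + 2)*(t^2 + 4*t + 3) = (t + 1)*(t + 2)*(t + 3)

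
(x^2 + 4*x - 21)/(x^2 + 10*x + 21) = (x - 3)/(x + 3)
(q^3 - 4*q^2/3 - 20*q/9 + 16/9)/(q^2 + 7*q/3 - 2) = (3*q^2 - 2*q - 8)/(3*(q + 3))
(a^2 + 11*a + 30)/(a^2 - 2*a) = (a^2 + 11*a + 30)/(a*(a - 2))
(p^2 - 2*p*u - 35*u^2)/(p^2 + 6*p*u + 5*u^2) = (p - 7*u)/(p + u)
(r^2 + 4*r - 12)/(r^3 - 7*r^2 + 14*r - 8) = (r + 6)/(r^2 - 5*r + 4)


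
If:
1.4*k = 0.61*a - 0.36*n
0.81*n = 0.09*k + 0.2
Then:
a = 21.2459016393443*n - 5.10018214936248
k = 9.0*n - 2.22222222222222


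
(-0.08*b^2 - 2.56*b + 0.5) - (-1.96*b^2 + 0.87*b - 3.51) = 1.88*b^2 - 3.43*b + 4.01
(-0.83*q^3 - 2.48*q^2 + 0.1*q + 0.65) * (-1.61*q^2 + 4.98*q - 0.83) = 1.3363*q^5 - 0.1406*q^4 - 11.8225*q^3 + 1.5099*q^2 + 3.154*q - 0.5395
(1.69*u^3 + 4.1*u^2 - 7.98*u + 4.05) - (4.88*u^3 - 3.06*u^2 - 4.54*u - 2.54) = -3.19*u^3 + 7.16*u^2 - 3.44*u + 6.59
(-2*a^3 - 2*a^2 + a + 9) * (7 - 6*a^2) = 12*a^5 + 12*a^4 - 20*a^3 - 68*a^2 + 7*a + 63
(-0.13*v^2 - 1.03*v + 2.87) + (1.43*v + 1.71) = -0.13*v^2 + 0.4*v + 4.58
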